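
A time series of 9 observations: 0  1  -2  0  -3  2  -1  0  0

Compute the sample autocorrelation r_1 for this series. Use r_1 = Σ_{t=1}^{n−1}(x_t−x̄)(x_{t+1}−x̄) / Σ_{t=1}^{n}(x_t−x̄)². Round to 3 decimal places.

-0.617

Mean x̄ = (0 + 1 − 2 + 0 − 3 + 2 − 1 + 0 + 0)/9 = -0.3333
Numerator Σ_{t=1}^{8}(x_t−x̄)(x_{t+1}−x̄) = -11.1111
Denominator Σ(x_t−x̄)² = 18.0000
r_1 = -11.1111 / 18.0000 = -0.617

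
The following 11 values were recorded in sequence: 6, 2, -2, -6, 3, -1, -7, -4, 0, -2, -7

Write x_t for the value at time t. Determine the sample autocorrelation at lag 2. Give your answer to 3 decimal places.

Mean x̄ = (6 + 2 − 2 − 6 + 3 − 1 − 7 − 4 + 0 − 2 − 7)/11 = -1.6364
Numerator Σ_{t=1}^{9}(x_t−x̄)(x_{t+2}−x̄) = -66.1736
Denominator Σ(x_t−x̄)² = 178.5455
r_2 = -66.1736 / 178.5455 = -0.371

-0.371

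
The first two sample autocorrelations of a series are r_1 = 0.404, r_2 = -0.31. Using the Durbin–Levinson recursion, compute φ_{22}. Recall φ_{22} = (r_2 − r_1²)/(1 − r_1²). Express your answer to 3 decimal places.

φ_{22} = (r_2 − r_1²) / (1 − r_1²)
r_1² = (0.404)² = 0.163216
Numerator = -0.31 − 0.1632 = -0.4732; denominator = 1 − 0.1632 = 0.8368
φ_{22} = -0.4732 / 0.8368 = -0.566

-0.566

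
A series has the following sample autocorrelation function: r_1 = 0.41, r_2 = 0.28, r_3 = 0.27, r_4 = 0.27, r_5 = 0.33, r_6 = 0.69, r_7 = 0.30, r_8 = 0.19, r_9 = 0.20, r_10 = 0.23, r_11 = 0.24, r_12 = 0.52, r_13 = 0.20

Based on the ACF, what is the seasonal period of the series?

The largest autocorrelation is r_6 = 0.69, with a weaker echo at lag 12 (0.52); the remaining lags stay at or below 0.41. The elevated value at lag 1 (0.41), dropping to 0.28 at lag 2, reflects decaying short-term dependence rather than seasonality.
The dominant spike at lag 6 indicates a seasonal period of 6.

6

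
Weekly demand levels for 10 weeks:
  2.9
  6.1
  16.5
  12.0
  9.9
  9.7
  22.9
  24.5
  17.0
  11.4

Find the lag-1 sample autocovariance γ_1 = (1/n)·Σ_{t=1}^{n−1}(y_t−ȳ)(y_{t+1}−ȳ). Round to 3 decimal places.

17.183

Mean ȳ = (2.9 + 6.1 + 16.5 + 12.0 + 9.9 + 9.7 + 22.9 + 24.5 + 17.0 + 11.4)/10 = 13.2900
Σ_{t=1}^{9}(y_t−ȳ)(y_{t+1}−ȳ) = 171.8319
γ_1 = 171.8319 / 10 = 17.183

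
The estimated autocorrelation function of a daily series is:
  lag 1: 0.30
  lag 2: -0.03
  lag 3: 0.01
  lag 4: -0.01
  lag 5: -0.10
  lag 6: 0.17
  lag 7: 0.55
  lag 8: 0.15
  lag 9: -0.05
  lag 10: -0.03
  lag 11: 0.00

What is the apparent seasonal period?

7

The largest autocorrelation is r_7 = 0.55; the remaining lags stay at or below 0.30.
The dominant spike at lag 7 indicates a seasonal period of 7.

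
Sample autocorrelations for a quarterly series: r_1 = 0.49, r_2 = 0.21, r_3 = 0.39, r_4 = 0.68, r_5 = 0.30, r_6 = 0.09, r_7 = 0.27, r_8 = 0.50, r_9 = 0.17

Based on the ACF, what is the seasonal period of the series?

4

The largest autocorrelation is r_4 = 0.68, with a weaker echo at lag 8 (0.50); the remaining lags stay at or below 0.49. The elevated value at lag 1 (0.49), dropping to 0.21 at lag 2, reflects decaying short-term dependence rather than seasonality.
The dominant spike at lag 4 indicates a seasonal period of 4.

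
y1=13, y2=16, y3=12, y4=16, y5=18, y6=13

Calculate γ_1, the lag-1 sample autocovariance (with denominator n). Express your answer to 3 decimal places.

Mean ȳ = (13 + 16 + 12 + 16 + 18 + 13)/6 = 14.6667
Deviations: -1.6667, 1.3333, -2.6667, 1.3333, 3.3333, -1.6667
Σ_{t=1}^{5}(y_t−ȳ)(y_{t+1}−ȳ) = -10.4444
γ_1 = -10.4444 / 6 = -1.741

-1.741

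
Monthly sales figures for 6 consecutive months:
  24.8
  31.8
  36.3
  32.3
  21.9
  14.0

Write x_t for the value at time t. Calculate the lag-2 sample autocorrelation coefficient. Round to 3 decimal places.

-0.324

Mean x̄ = (24.8 + 31.8 + 36.3 + 32.3 + 21.9 + 14.0)/6 = 26.8500
Deviations from mean: -2.0500, 4.9500, 9.4500, 5.4500, -4.9500, -12.8500
Σ(x_t−x̄)(x_{t+2}−x̄) = (-19.3725) + (26.9775) + (-46.7775) + (-70.0325) = -109.2050
Denominator Σ(x_t−x̄)² = 337.3350
r_2 = -109.2050 / 337.3350 = -0.324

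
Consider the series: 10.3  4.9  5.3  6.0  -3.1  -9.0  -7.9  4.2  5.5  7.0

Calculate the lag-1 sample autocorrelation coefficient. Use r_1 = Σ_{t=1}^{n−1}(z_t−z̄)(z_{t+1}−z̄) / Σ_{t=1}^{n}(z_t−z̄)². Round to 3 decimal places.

Mean z̄ = (10.3 + 4.9 + 5.3 + 6.0 − 3.1 − 9.0 − 7.9 + 4.2 + 5.5 + 7.0)/10 = 2.3200
Numerator Σ_{t=1}^{9}(z_t−z̄)(z_{t+1}−z̄) = 197.9896
Denominator Σ(z_t−z̄)² = 390.2760
r_1 = 197.9896 / 390.2760 = 0.507

0.507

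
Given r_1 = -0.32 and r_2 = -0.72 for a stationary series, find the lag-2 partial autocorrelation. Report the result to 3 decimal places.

φ_{22} = (r_2 − r_1²) / (1 − r_1²)
r_1² = (-0.32)² = 0.1024
Numerator = -0.72 − 0.1024 = -0.8224; denominator = 1 − 0.1024 = 0.8976
φ_{22} = -0.8224 / 0.8976 = -0.916

-0.916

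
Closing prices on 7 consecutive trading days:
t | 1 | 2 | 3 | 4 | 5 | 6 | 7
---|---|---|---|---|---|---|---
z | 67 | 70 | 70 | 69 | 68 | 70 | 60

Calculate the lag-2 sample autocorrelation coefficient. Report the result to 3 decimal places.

Mean z̄ = (67 + 70 + 70 + 69 + 68 + 70 + 60)/7 = 67.7143
Deviations from mean: -0.7143, 2.2857, 2.2857, 1.2857, 0.2857, 2.2857, -7.7143
Numerator Σ_{t=1}^{5}(z_t−z̄)(z_{t+2}−z̄) = 2.6939
Denominator Σ(z_t−z̄)² = 77.4286
r_2 = 2.6939 / 77.4286 = 0.035

0.035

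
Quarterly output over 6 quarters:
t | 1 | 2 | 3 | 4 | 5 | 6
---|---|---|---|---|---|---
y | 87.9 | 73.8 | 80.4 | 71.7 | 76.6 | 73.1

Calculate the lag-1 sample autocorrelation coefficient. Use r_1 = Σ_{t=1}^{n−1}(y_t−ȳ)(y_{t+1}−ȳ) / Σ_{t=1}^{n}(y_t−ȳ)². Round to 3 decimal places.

Mean ȳ = (87.9 + 73.8 + 80.4 + 71.7 + 76.6 + 73.1)/6 = 77.2500
Deviations from mean: 10.6500, -3.4500, 3.1500, -5.5500, -0.6500, -4.1500
Numerator Σ_{t=1}^{5}(y_t−ȳ)(y_{t+1}−ȳ) = -58.7875
Denominator Σ(y_t−ȳ)² = 183.6950
r_1 = -58.7875 / 183.6950 = -0.320

-0.320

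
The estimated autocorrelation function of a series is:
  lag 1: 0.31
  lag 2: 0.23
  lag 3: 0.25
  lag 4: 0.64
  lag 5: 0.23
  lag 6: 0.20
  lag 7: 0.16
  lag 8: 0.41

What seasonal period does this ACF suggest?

The largest autocorrelation is r_4 = 0.64, with a weaker echo at lag 8 (0.41); the remaining lags stay at or below 0.31. The elevated value at lag 1 (0.31), dropping to 0.23 at lag 2, reflects decaying short-term dependence rather than seasonality.
The dominant spike at lag 4 indicates a seasonal period of 4.

4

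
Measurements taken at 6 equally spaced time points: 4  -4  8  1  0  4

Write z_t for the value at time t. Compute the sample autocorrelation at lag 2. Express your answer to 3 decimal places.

Mean z̄ = (4 − 4 + 8 + 1 + 0 + 4)/6 = 2.1667
Deviations from mean: 1.8333, -6.1667, 5.8333, -1.1667, -2.1667, 1.8333
Σ(z_t−z̄)(z_{t+2}−z̄) = (10.6944) + (7.1944) + (-12.6389) + (-2.1389) = 3.1111
Denominator Σ(z_t−z̄)² = 84.8333
r_2 = 3.1111 / 84.8333 = 0.037

0.037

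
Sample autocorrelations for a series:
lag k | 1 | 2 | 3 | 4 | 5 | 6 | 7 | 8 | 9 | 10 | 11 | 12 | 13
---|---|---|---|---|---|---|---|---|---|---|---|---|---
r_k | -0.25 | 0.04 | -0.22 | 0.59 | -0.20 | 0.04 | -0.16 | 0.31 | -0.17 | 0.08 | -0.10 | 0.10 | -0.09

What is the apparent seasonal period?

The largest autocorrelation is r_4 = 0.59, with a weaker echo at lag 8 (0.31); the remaining lags stay at or below 0.10.
The dominant spike at lag 4 indicates a seasonal period of 4.

4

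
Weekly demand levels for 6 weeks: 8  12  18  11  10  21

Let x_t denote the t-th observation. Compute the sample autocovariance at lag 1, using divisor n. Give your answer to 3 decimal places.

Mean x̄ = (8 + 12 + 18 + 11 + 10 + 21)/6 = 13.3333
Σ_{t=1}^{5}(x_t−x̄)(x_{t+1}−x̄) = -27.7778
γ_1 = -27.7778 / 6 = -4.630

-4.630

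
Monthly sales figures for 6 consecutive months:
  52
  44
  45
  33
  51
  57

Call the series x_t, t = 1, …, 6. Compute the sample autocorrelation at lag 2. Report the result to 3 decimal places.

-0.331

Mean x̄ = (52 + 44 + 45 + 33 + 51 + 57)/6 = 47.0000
Numerator Σ_{t=1}^{4}(x_t−x̄)(x_{t+2}−x̄) = -116.0000
Denominator Σ(x_t−x̄)² = 350.0000
r_2 = -116.0000 / 350.0000 = -0.331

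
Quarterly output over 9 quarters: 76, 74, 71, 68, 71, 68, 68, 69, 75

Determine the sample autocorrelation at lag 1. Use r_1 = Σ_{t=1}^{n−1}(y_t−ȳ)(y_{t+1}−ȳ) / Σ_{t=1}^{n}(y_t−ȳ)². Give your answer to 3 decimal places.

0.283

Mean ȳ = (76 + 74 + 71 + 68 + 71 + 68 + 68 + 69 + 75)/9 = 71.1111
Numerator Σ_{t=1}^{8}(y_t−ȳ)(y_{t+1}−ȳ) = 22.8765
Denominator Σ(y_t−ȳ)² = 80.8889
r_1 = 22.8765 / 80.8889 = 0.283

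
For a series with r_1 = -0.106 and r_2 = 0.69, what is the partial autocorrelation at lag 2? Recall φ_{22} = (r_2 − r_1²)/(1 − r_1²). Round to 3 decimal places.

0.686

φ_{22} = (r_2 − r_1²) / (1 − r_1²)
r_1² = (-0.106)² = 0.011236
Numerator = 0.69 − 0.0112 = 0.6788; denominator = 1 − 0.0112 = 0.9888
φ_{22} = 0.6788 / 0.9888 = 0.686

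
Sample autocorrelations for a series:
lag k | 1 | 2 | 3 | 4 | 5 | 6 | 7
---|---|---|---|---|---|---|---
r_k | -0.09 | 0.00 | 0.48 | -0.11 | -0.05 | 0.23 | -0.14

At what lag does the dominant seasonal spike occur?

The largest autocorrelation is r_3 = 0.48, with a weaker echo at lag 6 (0.23); the remaining lags stay at or below 0.00.
The dominant spike at lag 3 indicates a seasonal period of 3.

3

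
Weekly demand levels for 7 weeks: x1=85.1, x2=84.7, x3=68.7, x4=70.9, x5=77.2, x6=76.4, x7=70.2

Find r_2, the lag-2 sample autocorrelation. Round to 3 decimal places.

Mean x̄ = (85.1 + 84.7 + 68.7 + 70.9 + 77.2 + 76.4 + 70.2)/7 = 76.1714
Deviations from mean: 8.9286, 8.5286, -7.4714, -5.2714, 1.0286, 0.2286, -5.9714
Numerator Σ_{t=1}^{5}(x_t−x̄)(x_{t+2}−x̄) = -126.6988
Denominator Σ(x_t−x̄)² = 272.8343
r_2 = -126.6988 / 272.8343 = -0.464

-0.464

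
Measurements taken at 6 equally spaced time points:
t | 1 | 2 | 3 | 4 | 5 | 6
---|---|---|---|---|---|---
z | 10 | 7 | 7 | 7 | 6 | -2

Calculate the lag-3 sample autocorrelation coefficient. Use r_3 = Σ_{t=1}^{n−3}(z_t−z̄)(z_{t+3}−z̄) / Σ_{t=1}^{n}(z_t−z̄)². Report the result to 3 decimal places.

-0.049

Mean z̄ = (10 + 7 + 7 + 7 + 6 − 2)/6 = 5.8333
Numerator Σ_{t=1}^{3}(z_t−z̄)(z_{t+3}−z̄) = -4.0833
Denominator Σ(z_t−z̄)² = 82.8333
r_3 = -4.0833 / 82.8333 = -0.049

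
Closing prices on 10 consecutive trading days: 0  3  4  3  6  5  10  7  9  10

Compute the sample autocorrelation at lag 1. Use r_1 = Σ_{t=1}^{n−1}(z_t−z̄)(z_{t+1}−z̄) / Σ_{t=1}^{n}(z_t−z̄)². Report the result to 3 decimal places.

Mean z̄ = (0 + 3 + 4 + 3 + 6 + 5 + 10 + 7 + 9 + 10)/10 = 5.7000
Numerator Σ_{t=1}^{9}(z_t−z̄)(z_{t+1}−z̄) = 44.6100
Denominator Σ(z_t−z̄)² = 100.1000
r_1 = 44.6100 / 100.1000 = 0.446

0.446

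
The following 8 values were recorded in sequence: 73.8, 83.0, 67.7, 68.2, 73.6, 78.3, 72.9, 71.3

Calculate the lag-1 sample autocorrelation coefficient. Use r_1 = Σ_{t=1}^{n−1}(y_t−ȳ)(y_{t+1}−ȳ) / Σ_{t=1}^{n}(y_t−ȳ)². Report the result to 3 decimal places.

-0.130

Mean ȳ = (73.8 + 83.0 + 67.7 + 68.2 + 73.6 + 78.3 + 72.9 + 71.3)/8 = 73.6000
Σ(y_t−ȳ)(y_{t+1}−ȳ) = (1.8800) + (-55.4600) + (31.8600) + (0.0000) + (0.0000) + (-3.2900) + (1.6100) = -23.4000
Denominator Σ(y_t−ȳ)² = 180.2400
r_1 = -23.4000 / 180.2400 = -0.130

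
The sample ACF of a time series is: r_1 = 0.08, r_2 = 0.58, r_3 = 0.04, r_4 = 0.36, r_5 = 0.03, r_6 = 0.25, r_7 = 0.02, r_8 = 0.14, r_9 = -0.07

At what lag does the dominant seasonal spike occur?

The largest autocorrelation is r_2 = 0.58, with weaker echoes at lags 4 (0.36) and 6 (0.25); the remaining lags stay at or below 0.14.
The dominant spike at lag 2 indicates a seasonal period of 2.

2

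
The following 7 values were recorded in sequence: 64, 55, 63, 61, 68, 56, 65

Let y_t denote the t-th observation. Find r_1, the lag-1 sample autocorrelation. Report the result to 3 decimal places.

-0.621

Mean ȳ = (64 + 55 + 63 + 61 + 68 + 56 + 65)/7 = 61.7143
Deviations from mean: 2.2857, -6.7143, 1.2857, -0.7143, 6.2857, -5.7143, 3.2857
Σ(y_t−ȳ)(y_{t+1}−ȳ) = (-15.3469) + (-8.6327) + (-0.9184) + (-4.4898) + (-35.9184) + (-18.7755) = -84.0816
Denominator Σ(y_t−ȳ)² = 135.4286
r_1 = -84.0816 / 135.4286 = -0.621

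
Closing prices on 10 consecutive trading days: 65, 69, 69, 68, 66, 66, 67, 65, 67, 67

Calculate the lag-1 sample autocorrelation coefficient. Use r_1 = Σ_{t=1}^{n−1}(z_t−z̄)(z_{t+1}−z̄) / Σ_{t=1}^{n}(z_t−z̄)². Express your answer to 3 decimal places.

Mean z̄ = (65 + 69 + 69 + 68 + 66 + 66 + 67 + 65 + 67 + 67)/10 = 66.9000
Numerator Σ_{t=1}^{9}(z_t−z̄)(z_{t+1}−z̄) = 2.0900
Denominator Σ(z_t−z̄)² = 18.9000
r_1 = 2.0900 / 18.9000 = 0.111

0.111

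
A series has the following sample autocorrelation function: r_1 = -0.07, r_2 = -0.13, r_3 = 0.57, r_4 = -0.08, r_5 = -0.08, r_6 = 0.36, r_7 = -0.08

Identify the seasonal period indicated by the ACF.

The largest autocorrelation is r_3 = 0.57, with a weaker echo at lag 6 (0.36); the remaining lags stay at or below -0.07.
The dominant spike at lag 3 indicates a seasonal period of 3.

3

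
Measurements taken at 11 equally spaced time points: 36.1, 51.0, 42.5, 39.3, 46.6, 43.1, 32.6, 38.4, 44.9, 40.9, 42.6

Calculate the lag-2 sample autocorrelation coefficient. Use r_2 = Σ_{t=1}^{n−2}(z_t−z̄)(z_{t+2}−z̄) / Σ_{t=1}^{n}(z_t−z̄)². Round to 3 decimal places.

Mean z̄ = (36.1 + 51.0 + 42.5 + 39.3 + 46.6 + 43.1 + 32.6 + 38.4 + 44.9 + 40.9 + 42.6)/11 = 41.6364
Numerator Σ_{t=1}^{9}(z_t−z̄)(z_{t+2}−z̄) = -99.3445
Denominator Σ(z_t−z̄)² = 255.5655
r_2 = -99.3445 / 255.5655 = -0.389

-0.389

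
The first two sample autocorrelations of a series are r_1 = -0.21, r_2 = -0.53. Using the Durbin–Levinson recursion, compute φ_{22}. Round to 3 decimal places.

φ_{22} = (r_2 − r_1²) / (1 − r_1²)
r_1² = (-0.21)² = 0.0441
Numerator = -0.53 − 0.0441 = -0.5741; denominator = 1 − 0.0441 = 0.9559
φ_{22} = -0.5741 / 0.9559 = -0.601

-0.601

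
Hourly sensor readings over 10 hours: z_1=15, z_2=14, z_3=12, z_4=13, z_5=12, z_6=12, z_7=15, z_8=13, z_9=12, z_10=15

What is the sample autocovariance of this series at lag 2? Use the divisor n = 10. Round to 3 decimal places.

-0.488

Mean z̄ = (15 + 14 + 12 + 13 + 12 + 12 + 15 + 13 + 12 + 15)/10 = 13.3000
Σ_{t=1}^{8}(z_t−z̄)(z_{t+2}−z̄) = -4.8800
γ_2 = -4.8800 / 10 = -0.488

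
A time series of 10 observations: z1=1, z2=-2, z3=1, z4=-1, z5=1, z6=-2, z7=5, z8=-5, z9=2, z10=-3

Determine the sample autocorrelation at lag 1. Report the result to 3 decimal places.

-0.801

Mean z̄ = (1 − 2 + 1 − 1 + 1 − 2 + 5 − 5 + 2 − 3)/10 = -0.3000
Numerator Σ_{t=1}^{9}(z_t−z̄)(z_{t+1}−z̄) = -59.3900
Denominator Σ(z_t−z̄)² = 74.1000
r_1 = -59.3900 / 74.1000 = -0.801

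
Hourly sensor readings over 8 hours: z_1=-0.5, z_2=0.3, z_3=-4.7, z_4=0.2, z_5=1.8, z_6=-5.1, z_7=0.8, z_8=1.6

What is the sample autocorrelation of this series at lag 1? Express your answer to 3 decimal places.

Mean z̄ = (-0.5 + 0.3 − 4.7 + 0.2 + 1.8 − 5.1 + 0.8 + 1.6)/8 = -0.7000
Deviations from mean: 0.2000, 1.0000, -4.0000, 0.9000, 2.5000, -4.4000, 1.5000, 2.3000
Σ(z_t−z̄)(z_{t+1}−z̄) = (0.2000) + (-4.0000) + (-3.6000) + (2.2500) + (-11.0000) + (-6.6000) + (3.4500) = -19.3000
Denominator Σ(z_t−z̄)² = 51.0000
r_1 = -19.3000 / 51.0000 = -0.378

-0.378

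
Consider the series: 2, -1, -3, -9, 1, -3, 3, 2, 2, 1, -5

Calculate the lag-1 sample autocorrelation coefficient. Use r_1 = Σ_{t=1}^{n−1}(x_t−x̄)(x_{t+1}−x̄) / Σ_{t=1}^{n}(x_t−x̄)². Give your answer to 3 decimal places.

Mean x̄ = (2 − 1 − 3 − 9 + 1 − 3 + 3 + 2 + 2 + 1 − 5)/11 = -0.9091
Numerator Σ_{t=1}^{10}(x_t−x̄)(x_{t+1}−x̄) = 6.8099
Denominator Σ(x_t−x̄)² = 138.9091
r_1 = 6.8099 / 138.9091 = 0.049

0.049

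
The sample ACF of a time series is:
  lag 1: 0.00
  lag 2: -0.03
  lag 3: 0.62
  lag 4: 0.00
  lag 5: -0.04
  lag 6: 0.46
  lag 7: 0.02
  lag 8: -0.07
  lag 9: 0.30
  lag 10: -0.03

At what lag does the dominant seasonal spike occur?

The largest autocorrelation is r_3 = 0.62, with weaker echoes at lags 6 (0.46) and 9 (0.30); the remaining lags stay at or below 0.02.
The dominant spike at lag 3 indicates a seasonal period of 3.

3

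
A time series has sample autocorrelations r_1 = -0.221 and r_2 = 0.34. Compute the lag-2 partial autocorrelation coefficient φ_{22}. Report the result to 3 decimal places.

0.306

φ_{22} = (r_2 − r_1²) / (1 − r_1²)
r_1² = (-0.221)² = 0.048841
Numerator = 0.34 − 0.0488 = 0.2912; denominator = 1 − 0.0488 = 0.9512
φ_{22} = 0.2912 / 0.9512 = 0.306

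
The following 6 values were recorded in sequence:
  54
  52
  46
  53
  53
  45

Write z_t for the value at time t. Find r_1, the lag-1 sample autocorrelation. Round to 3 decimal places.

-0.261

Mean z̄ = (54 + 52 + 46 + 53 + 53 + 45)/6 = 50.5000
Deviations from mean: 3.5000, 1.5000, -4.5000, 2.5000, 2.5000, -5.5000
Σ(z_t−z̄)(z_{t+1}−z̄) = (5.2500) + (-6.7500) + (-11.2500) + (6.2500) + (-13.7500) = -20.2500
Denominator Σ(z_t−z̄)² = 77.5000
r_1 = -20.2500 / 77.5000 = -0.261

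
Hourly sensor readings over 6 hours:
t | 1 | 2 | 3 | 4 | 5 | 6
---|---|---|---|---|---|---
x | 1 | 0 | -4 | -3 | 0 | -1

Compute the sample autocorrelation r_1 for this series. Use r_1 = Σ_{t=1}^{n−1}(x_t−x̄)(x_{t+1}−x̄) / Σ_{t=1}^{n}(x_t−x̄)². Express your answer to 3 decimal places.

Mean x̄ = (1 + 0 − 4 − 3 + 0 − 1)/6 = -1.1667
Σ(x_t−x̄)(x_{t+1}−x̄) = (2.5278) + (-3.3056) + (5.1944) + (-2.1389) + (0.1944) = 2.4722
Denominator Σ(x_t−x̄)² = 18.8333
r_1 = 2.4722 / 18.8333 = 0.131

0.131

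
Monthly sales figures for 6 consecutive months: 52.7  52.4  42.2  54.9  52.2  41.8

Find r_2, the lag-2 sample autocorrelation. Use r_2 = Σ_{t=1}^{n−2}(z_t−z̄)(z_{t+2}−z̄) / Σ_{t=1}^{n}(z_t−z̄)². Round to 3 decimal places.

-0.413

Mean z̄ = (52.7 + 52.4 + 42.2 + 54.9 + 52.2 + 41.8)/6 = 49.3667
Deviations from mean: 3.3333, 3.0333, -7.1667, 5.5333, 2.8333, -7.5667
Σ(z_t−z̄)(z_{t+2}−z̄) = (-23.8889) + (16.7844) + (-20.3056) + (-41.8689) = -69.2789
Denominator Σ(z_t−z̄)² = 167.5733
r_2 = -69.2789 / 167.5733 = -0.413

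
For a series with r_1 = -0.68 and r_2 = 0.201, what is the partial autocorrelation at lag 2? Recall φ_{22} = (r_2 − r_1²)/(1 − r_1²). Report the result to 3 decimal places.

φ_{22} = (r_2 − r_1²) / (1 − r_1²)
r_1² = (-0.68)² = 0.4624
Numerator = 0.201 − 0.4624 = -0.2614; denominator = 1 − 0.4624 = 0.5376
φ_{22} = -0.2614 / 0.5376 = -0.486

-0.486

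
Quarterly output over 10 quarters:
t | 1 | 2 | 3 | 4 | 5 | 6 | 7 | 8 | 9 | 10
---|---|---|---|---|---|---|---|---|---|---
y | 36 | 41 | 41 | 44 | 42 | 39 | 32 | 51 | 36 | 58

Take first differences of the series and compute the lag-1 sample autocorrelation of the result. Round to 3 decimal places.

-0.648

First differences Δy: 5, 0, 3, -2, -3, -7, 19, -15, 22
Mean of differences = 2.4444
Numerator Σ(Δy_t−Δȳ)(Δy_{t+1}−Δȳ) = -720.7531
Denominator Σ(Δy_t−Δȳ)² = 1112.2222
r_1(Δy) = -720.7531 / 1112.2222 = -0.648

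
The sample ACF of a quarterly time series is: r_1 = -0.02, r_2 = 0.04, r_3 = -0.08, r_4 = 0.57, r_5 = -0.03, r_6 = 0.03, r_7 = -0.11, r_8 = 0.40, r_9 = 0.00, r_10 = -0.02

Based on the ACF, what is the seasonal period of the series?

The largest autocorrelation is r_4 = 0.57, with a weaker echo at lag 8 (0.40); the remaining lags stay at or below 0.04.
The dominant spike at lag 4 indicates a seasonal period of 4.

4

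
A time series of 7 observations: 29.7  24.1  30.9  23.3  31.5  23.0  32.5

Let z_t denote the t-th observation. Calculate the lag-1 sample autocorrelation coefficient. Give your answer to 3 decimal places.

-0.841

Mean z̄ = (29.7 + 24.1 + 30.9 + 23.3 + 31.5 + 23.0 + 32.5)/7 = 27.8571
Deviations from mean: 1.8429, -3.7571, 3.0429, -4.5571, 3.6429, -4.8571, 4.6429
Numerator Σ_{t=1}^{6}(z_t−z̄)(z_{t+1}−z̄) = -89.0690
Denominator Σ(z_t−z̄)² = 105.9571
r_1 = -89.0690 / 105.9571 = -0.841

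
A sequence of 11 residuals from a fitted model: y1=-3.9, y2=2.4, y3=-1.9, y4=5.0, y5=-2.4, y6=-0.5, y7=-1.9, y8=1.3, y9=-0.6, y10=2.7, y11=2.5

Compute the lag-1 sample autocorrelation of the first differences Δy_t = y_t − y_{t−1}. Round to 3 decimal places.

First differences Δy: 6.3, -4.3, 6.9, -7.4, 1.9, -1.4, 3.2, -1.9, 3.3, -0.2
Mean of differences = 0.6400
Numerator Σ(Δy_t−Δȳ)(Δy_{t+1}−Δȳ) = -142.6316
Denominator Σ(Δy_t−Δȳ)² = 186.8040
r_1(Δy) = -142.6316 / 186.8040 = -0.764

-0.764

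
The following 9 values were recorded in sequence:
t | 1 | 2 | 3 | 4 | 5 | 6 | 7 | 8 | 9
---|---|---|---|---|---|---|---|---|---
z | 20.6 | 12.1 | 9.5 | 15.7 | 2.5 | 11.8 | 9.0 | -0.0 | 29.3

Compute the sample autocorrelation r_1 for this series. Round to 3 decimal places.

-0.325

Mean z̄ = (20.6 + 12.1 + 9.5 + 15.7 + 2.5 + 11.8 + 9.0 − 0.0 + 29.3)/9 = 12.2778
Numerator Σ_{t=1}^{8}(z_t−z̄)(z_{t+1}−z̄) = -206.4672
Denominator Σ(z_t−z̄)² = 635.7956
r_1 = -206.4672 / 635.7956 = -0.325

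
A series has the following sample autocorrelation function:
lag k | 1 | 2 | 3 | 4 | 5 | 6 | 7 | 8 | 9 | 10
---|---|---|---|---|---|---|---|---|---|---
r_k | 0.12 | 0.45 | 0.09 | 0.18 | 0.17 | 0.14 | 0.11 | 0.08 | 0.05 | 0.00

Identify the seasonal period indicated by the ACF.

The largest autocorrelation is r_2 = 0.45, with a weaker echo at lag 4 (0.18); the remaining lags stay at or below 0.17.
The dominant spike at lag 2 indicates a seasonal period of 2.

2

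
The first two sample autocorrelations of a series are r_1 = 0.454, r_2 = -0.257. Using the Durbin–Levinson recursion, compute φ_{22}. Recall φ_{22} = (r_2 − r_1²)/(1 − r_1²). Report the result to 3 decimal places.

-0.583

φ_{22} = (r_2 − r_1²) / (1 − r_1²)
r_1² = (0.454)² = 0.206116
Numerator = -0.257 − 0.2061 = -0.4631; denominator = 1 − 0.2061 = 0.7939
φ_{22} = -0.4631 / 0.7939 = -0.583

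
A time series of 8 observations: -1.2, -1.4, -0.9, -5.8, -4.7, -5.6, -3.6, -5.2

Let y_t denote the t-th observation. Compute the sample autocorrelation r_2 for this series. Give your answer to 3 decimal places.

0.210

Mean ȳ = (-1.2 − 1.4 − 0.9 − 5.8 − 4.7 − 5.6 − 3.6 − 5.2)/8 = -3.5500
Numerator Σ_{t=1}^{6}(y_t−ȳ)(y_{t+2}−ȳ) = 6.3950
Denominator Σ(y_t−ȳ)² = 30.4800
r_2 = 6.3950 / 30.4800 = 0.210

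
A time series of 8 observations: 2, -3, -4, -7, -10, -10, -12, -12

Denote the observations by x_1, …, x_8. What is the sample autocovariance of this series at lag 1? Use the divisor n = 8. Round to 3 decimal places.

12.125

Mean x̄ = (2 − 3 − 4 − 7 − 10 − 10 − 12 − 12)/8 = -7.0000
Σ_{t=1}^{7}(x_t−x̄)(x_{t+1}−x̄) = 97.0000
γ_1 = 97.0000 / 8 = 12.125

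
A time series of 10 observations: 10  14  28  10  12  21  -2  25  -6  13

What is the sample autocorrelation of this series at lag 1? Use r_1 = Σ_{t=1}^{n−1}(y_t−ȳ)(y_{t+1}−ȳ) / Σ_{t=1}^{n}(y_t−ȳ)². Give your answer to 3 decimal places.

-0.547

Mean ȳ = (10 + 14 + 28 + 10 + 12 + 21 − 2 + 25 − 6 + 13)/10 = 12.5000
Numerator Σ_{t=1}^{9}(y_t−ȳ)(y_{t+1}−ȳ) = -567.2500
Denominator Σ(y_t−ȳ)² = 1036.5000
r_1 = -567.2500 / 1036.5000 = -0.547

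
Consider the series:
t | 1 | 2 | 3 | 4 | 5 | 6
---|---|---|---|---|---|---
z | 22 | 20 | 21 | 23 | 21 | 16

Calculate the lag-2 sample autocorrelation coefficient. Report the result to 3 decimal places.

Mean z̄ = (22 + 20 + 21 + 23 + 21 + 16)/6 = 20.5000
Deviations from mean: 1.5000, -0.5000, 0.5000, 2.5000, 0.5000, -4.5000
Σ(z_t−z̄)(z_{t+2}−z̄) = (0.7500) + (-1.2500) + (0.2500) + (-11.2500) = -11.5000
Denominator Σ(z_t−z̄)² = 29.5000
r_2 = -11.5000 / 29.5000 = -0.390

-0.390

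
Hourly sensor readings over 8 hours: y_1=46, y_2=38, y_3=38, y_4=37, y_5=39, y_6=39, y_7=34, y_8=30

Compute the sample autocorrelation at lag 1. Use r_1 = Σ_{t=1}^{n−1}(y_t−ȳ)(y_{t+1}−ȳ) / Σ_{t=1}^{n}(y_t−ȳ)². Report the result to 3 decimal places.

0.183

Mean ȳ = (46 + 38 + 38 + 37 + 39 + 39 + 34 + 30)/8 = 37.6250
Deviations from mean: 8.3750, 0.3750, 0.3750, -0.6250, 1.3750, 1.3750, -3.6250, -7.6250
Σ(y_t−ȳ)(y_{t+1}−ȳ) = (3.1406) + (0.1406) + (-0.2344) + (-0.8594) + (1.8906) + (-4.9844) + (27.6406) = 26.7344
Denominator Σ(y_t−ȳ)² = 145.8750
r_1 = 26.7344 / 145.8750 = 0.183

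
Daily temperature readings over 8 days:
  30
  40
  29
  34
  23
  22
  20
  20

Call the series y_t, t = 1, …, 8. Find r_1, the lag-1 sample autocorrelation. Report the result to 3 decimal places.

0.415

Mean ȳ = (30 + 40 + 29 + 34 + 23 + 22 + 20 + 20)/8 = 27.2500
Deviations from mean: 2.7500, 12.7500, 1.7500, 6.7500, -4.2500, -5.2500, -7.2500, -7.2500
Numerator Σ_{t=1}^{7}(y_t−ȳ)(y_{t+1}−ȳ) = 153.4375
Denominator Σ(y_t−ȳ)² = 369.5000
r_1 = 153.4375 / 369.5000 = 0.415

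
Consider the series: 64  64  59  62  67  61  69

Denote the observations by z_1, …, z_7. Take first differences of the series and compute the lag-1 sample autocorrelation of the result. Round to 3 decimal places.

First differences Δz: 0, -5, 3, 5, -6, 8
Mean of differences = 0.8333
Numerator Σ(Δz_t−Δz̄)(Δz_{t+1}−Δz̄) = -76.1944
Denominator Σ(Δz_t−Δz̄)² = 154.8333
r_1(Δz) = -76.1944 / 154.8333 = -0.492

-0.492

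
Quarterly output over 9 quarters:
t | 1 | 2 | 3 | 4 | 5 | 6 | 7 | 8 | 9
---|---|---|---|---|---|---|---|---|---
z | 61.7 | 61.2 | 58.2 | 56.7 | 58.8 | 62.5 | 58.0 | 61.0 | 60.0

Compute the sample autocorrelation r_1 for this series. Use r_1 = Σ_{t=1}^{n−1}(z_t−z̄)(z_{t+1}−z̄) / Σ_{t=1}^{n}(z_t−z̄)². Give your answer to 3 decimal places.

-0.033

Mean z̄ = (61.7 + 61.2 + 58.2 + 56.7 + 58.8 + 62.5 + 58.0 + 61.0 + 60.0)/9 = 59.7889
Numerator Σ_{t=1}^{8}(z_t−z̄)(z_{t+1}−z̄) = -1.0246
Denominator Σ(z_t−z̄)² = 30.7489
r_1 = -1.0246 / 30.7489 = -0.033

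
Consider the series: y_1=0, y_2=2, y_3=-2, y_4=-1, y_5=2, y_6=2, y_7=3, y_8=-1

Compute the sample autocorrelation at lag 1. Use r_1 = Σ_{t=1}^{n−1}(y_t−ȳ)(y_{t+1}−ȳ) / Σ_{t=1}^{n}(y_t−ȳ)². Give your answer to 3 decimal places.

-0.048

Mean ȳ = (0 + 2 − 2 − 1 + 2 + 2 + 3 − 1)/8 = 0.6250
Numerator Σ_{t=1}^{7}(y_t−ȳ)(y_{t+1}−ȳ) = -1.1406
Denominator Σ(y_t−ȳ)² = 23.8750
r_1 = -1.1406 / 23.8750 = -0.048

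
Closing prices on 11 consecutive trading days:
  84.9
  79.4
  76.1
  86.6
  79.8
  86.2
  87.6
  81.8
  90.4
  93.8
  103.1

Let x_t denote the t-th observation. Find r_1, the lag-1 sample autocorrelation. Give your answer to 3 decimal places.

Mean x̄ = (84.9 + 79.4 + 76.1 + 86.6 + 79.8 + 86.2 + 87.6 + 81.8 + 90.4 + 93.8 + 103.1)/11 = 86.3364
Numerator Σ_{t=1}^{10}(x_t−x̄)(x_{t+1}−x̄) = 208.5441
Denominator Σ(x_t−x̄)² = 573.1855
r_1 = 208.5441 / 573.1855 = 0.364

0.364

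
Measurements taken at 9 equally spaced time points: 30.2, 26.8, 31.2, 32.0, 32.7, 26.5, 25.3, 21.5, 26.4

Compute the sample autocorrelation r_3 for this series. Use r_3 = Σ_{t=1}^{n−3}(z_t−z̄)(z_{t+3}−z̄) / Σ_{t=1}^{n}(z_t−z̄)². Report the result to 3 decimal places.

-0.377

Mean z̄ = (30.2 + 26.8 + 31.2 + 32.0 + 32.7 + 26.5 + 25.3 + 21.5 + 26.4)/9 = 28.0667
Σ(z_t−z̄)(z_{t+3}−z̄) = (8.3911) + (-5.8689) + (-4.9089) + (-10.8822) + (-30.4256) + (2.6111) = -41.0833
Denominator Σ(z_t−z̄)² = 108.9200
r_3 = -41.0833 / 108.9200 = -0.377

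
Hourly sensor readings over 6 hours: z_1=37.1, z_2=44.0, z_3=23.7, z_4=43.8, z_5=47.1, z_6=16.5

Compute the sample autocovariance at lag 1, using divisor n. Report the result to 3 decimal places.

-51.094

Mean z̄ = (37.1 + 44.0 + 23.7 + 43.8 + 47.1 + 16.5)/6 = 35.3667
Σ_{t=1}^{5}(z_t−z̄)(z_{t+1}−z̄) = -306.5644
γ_1 = -306.5644 / 6 = -51.094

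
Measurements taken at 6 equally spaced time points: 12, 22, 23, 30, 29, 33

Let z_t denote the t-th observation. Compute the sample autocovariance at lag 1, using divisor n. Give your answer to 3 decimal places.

14.606

Mean z̄ = (12 + 22 + 23 + 30 + 29 + 33)/6 = 24.8333
Deviations: -12.8333, -2.8333, -1.8333, 5.1667, 4.1667, 8.1667
Σ_{t=1}^{5}(z_t−z̄)(z_{t+1}−z̄) = 87.6389
γ_1 = 87.6389 / 6 = 14.606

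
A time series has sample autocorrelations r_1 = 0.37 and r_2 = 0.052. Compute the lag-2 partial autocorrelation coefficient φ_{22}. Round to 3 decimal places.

φ_{22} = (r_2 − r_1²) / (1 − r_1²)
r_1² = (0.37)² = 0.1369
Numerator = 0.052 − 0.1369 = -0.0849; denominator = 1 − 0.1369 = 0.8631
φ_{22} = -0.0849 / 0.8631 = -0.098

-0.098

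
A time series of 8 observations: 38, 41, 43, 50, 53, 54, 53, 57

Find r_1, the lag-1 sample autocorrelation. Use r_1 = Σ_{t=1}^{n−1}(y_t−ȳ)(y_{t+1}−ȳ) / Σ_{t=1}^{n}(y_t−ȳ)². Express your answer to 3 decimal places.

Mean ȳ = (38 + 41 + 43 + 50 + 53 + 54 + 53 + 57)/8 = 48.6250
Deviations from mean: -10.6250, -7.6250, -5.6250, 1.3750, 4.3750, 5.3750, 4.3750, 8.3750
Numerator Σ_{t=1}^{7}(y_t−ȳ)(y_{t+1}−ȳ) = 205.8594
Denominator Σ(y_t−ȳ)² = 341.8750
r_1 = 205.8594 / 341.8750 = 0.602

0.602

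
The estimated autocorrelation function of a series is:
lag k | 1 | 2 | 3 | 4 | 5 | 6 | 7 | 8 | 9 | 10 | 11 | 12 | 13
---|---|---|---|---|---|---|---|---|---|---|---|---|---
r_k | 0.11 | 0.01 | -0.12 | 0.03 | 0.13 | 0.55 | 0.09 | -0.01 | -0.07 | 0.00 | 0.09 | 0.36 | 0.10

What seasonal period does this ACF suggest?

The largest autocorrelation is r_6 = 0.55, with a weaker echo at lag 12 (0.36); the remaining lags stay at or below 0.13.
The dominant spike at lag 6 indicates a seasonal period of 6.

6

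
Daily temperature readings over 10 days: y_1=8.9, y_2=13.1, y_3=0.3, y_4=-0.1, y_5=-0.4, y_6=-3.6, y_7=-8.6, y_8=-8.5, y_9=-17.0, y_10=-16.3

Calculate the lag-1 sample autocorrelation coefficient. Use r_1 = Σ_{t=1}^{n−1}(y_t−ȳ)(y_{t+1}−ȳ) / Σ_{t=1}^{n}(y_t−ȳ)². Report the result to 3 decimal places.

Mean ȳ = (8.9 + 13.1 + 0.3 − 0.1 − 0.4 − 3.6 − 8.6 − 8.5 − 17.0 − 16.3)/10 = -3.2200
Numerator Σ_{t=1}^{9}(y_t−ȳ)(y_{t+1}−ȳ) = 557.4056
Denominator Σ(y_t−ȳ)² = 861.2560
r_1 = 557.4056 / 861.2560 = 0.647

0.647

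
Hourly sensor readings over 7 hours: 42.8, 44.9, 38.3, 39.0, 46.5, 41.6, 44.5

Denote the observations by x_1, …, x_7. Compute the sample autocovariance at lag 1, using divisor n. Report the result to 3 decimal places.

Mean x̄ = (42.8 + 44.9 + 38.3 + 39.0 + 46.5 + 41.6 + 44.5)/7 = 42.5143
Deviations: 0.2857, 2.3857, -4.2143, -3.5143, 3.9857, -0.9143, 1.9857
Σ_{t=1}^{6}(x_t−x̄)(x_{t+1}−x̄) = -14.0288
γ_1 = -14.0288 / 7 = -2.004

-2.004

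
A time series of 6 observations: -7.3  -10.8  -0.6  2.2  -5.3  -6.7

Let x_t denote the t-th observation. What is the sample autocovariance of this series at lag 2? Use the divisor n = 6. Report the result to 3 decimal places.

Mean x̄ = (-7.3 − 10.8 − 0.6 + 2.2 − 5.3 − 6.7)/6 = -4.7500
Deviations: -2.5500, -6.0500, 4.1500, 6.9500, -0.5500, -1.9500
Σ_{t=1}^{4}(x_t−x̄)(x_{t+2}−x̄) = -68.4650
γ_2 = -68.4650 / 6 = -11.411

-11.411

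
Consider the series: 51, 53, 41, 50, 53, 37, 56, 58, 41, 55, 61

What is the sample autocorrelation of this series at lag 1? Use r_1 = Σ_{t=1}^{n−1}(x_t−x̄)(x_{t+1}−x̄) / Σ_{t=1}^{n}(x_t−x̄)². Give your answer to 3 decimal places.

-0.256

Mean x̄ = (51 + 53 + 41 + 50 + 53 + 37 + 56 + 58 + 41 + 55 + 61)/11 = 50.5455
Numerator Σ_{t=1}^{10}(x_t−x̄)(x_{t+1}−x̄) = -152.0248
Denominator Σ(x_t−x̄)² = 592.7273
r_1 = -152.0248 / 592.7273 = -0.256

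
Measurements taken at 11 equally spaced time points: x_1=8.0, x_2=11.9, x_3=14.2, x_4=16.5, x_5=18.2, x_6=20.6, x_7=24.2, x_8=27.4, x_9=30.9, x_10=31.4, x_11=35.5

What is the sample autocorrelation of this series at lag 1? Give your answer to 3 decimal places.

0.705

Mean x̄ = (8.0 + 11.9 + 14.2 + 16.5 + 18.2 + 20.6 + 24.2 + 27.4 + 30.9 + 31.4 + 35.5)/11 = 21.7091
Numerator Σ_{t=1}^{10}(x_t−x̄)(x_{t+1}−x̄) = 555.8499
Denominator Σ(x_t−x̄)² = 788.3891
r_1 = 555.8499 / 788.3891 = 0.705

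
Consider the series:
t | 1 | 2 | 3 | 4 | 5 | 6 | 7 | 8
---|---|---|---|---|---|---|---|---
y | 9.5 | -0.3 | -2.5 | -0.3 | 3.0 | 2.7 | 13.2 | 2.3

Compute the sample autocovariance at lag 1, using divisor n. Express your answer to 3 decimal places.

0.680

Mean ȳ = (9.5 − 0.3 − 2.5 − 0.3 + 3.0 + 2.7 + 13.2 + 2.3)/8 = 3.4500
Deviations: 6.0500, -3.7500, -5.9500, -3.7500, -0.4500, -0.7500, 9.7500, -1.1500
Σ_{t=1}^{7}(y_t−ȳ)(y_{t+1}−ȳ) = 5.4375
γ_1 = 5.4375 / 8 = 0.680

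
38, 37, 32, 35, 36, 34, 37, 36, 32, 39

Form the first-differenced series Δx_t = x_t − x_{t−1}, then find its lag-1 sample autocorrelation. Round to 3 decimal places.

-0.361

First differences Δx: -1, -5, 3, 1, -2, 3, -1, -4, 7
Mean of differences = 0.1111
Numerator Σ(Δx_t−Δx̄)(Δx_{t+1}−Δx̄) = -41.4568
Denominator Σ(Δx_t−Δx̄)² = 114.8889
r_1(Δx) = -41.4568 / 114.8889 = -0.361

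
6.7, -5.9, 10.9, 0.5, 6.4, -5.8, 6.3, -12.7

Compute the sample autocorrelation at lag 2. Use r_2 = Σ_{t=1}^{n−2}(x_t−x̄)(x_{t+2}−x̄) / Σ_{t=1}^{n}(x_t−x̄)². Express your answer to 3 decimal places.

Mean x̄ = (6.7 − 5.9 + 10.9 + 0.5 + 6.4 − 5.8 + 6.3 − 12.7)/8 = 0.8000
Deviations from mean: 5.9000, -6.7000, 10.1000, -0.3000, 5.6000, -6.6000, 5.5000, -13.5000
Σ(x_t−x̄)(x_{t+2}−x̄) = (59.5900) + (2.0100) + (56.5600) + (1.9800) + (30.8000) + (89.1000) = 240.0400
Denominator Σ(x_t−x̄)² = 469.2200
r_2 = 240.0400 / 469.2200 = 0.512

0.512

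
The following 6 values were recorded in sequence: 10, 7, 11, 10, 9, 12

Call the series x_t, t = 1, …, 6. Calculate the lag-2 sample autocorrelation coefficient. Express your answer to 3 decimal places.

-0.060

Mean x̄ = (10 + 7 + 11 + 10 + 9 + 12)/6 = 9.8333
Deviations from mean: 0.1667, -2.8333, 1.1667, 0.1667, -0.8333, 2.1667
Numerator Σ_{t=1}^{4}(x_t−x̄)(x_{t+2}−x̄) = -0.8889
Denominator Σ(x_t−x̄)² = 14.8333
r_2 = -0.8889 / 14.8333 = -0.060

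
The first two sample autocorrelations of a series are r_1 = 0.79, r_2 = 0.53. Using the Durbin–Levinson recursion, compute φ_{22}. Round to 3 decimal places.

φ_{22} = (r_2 − r_1²) / (1 − r_1²)
r_1² = (0.79)² = 0.6241
Numerator = 0.53 − 0.6241 = -0.0941; denominator = 1 − 0.6241 = 0.3759
φ_{22} = -0.0941 / 0.3759 = -0.250

-0.250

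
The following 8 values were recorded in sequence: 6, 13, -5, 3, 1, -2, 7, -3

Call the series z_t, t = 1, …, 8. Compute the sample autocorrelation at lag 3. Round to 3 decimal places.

Mean z̄ = (6 + 13 − 5 + 3 + 1 − 2 + 7 − 3)/8 = 2.5000
Deviations from mean: 3.5000, 10.5000, -7.5000, 0.5000, -1.5000, -4.5000, 4.5000, -5.5000
Numerator Σ_{t=1}^{5}(z_t−z̄)(z_{t+3}−z̄) = 30.2500
Denominator Σ(z_t−z̄)² = 252.0000
r_3 = 30.2500 / 252.0000 = 0.120

0.120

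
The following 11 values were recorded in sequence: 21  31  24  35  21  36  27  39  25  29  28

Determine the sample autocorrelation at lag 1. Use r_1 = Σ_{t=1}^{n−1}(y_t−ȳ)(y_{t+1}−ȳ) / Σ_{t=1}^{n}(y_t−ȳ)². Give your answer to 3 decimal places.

-0.642

Mean ȳ = (21 + 31 + 24 + 35 + 21 + 36 + 27 + 39 + 25 + 29 + 28)/11 = 28.7273
Numerator Σ_{t=1}^{10}(y_t−ȳ)(y_{t+1}−ȳ) = -232.4380
Denominator Σ(y_t−ȳ)² = 362.1818
r_1 = -232.4380 / 362.1818 = -0.642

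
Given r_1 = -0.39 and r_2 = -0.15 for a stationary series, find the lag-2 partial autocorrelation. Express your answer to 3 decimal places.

φ_{22} = (r_2 − r_1²) / (1 − r_1²)
r_1² = (-0.39)² = 0.1521
Numerator = -0.15 − 0.1521 = -0.3021; denominator = 1 − 0.1521 = 0.8479
φ_{22} = -0.3021 / 0.8479 = -0.356

-0.356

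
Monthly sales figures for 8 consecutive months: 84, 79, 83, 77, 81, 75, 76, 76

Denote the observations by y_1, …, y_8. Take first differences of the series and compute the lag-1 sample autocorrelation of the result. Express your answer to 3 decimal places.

-0.850

First differences Δy: -5, 4, -6, 4, -6, 1, 0
Mean of differences = -1.1429
Numerator Σ(Δy_t−Δȳ)(Δy_{t+1}−Δȳ) = -102.7347
Denominator Σ(Δy_t−Δȳ)² = 120.8571
r_1(Δy) = -102.7347 / 120.8571 = -0.850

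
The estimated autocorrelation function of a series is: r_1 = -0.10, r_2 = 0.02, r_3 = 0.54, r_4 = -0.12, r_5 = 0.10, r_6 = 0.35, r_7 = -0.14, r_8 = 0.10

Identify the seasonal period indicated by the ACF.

The largest autocorrelation is r_3 = 0.54, with a weaker echo at lag 6 (0.35); the remaining lags stay at or below 0.10.
The dominant spike at lag 3 indicates a seasonal period of 3.

3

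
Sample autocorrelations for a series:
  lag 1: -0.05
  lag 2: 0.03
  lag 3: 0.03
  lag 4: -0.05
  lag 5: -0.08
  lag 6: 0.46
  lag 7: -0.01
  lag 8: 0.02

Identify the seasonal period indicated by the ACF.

6

The largest autocorrelation is r_6 = 0.46; the remaining lags stay at or below 0.03.
The dominant spike at lag 6 indicates a seasonal period of 6.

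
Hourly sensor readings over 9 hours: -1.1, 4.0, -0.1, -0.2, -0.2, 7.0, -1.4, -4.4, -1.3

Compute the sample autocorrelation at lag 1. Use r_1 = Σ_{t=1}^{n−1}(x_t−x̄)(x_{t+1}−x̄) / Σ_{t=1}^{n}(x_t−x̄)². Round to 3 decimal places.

-0.060

Mean x̄ = (-1.1 + 4.0 − 0.1 − 0.2 − 0.2 + 7.0 − 1.4 − 4.4 − 1.3)/9 = 0.2556
Numerator Σ_{t=1}^{8}(x_t−x̄)(x_{t+1}−x̄) = -5.3264
Denominator Σ(x_t−x̄)² = 88.7222
r_1 = -5.3264 / 88.7222 = -0.060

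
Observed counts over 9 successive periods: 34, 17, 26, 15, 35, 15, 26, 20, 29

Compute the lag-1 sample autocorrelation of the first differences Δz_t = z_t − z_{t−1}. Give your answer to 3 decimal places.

-0.793

First differences Δz: -17, 9, -11, 20, -20, 11, -6, 9
Mean of differences = -0.6250
Numerator Σ(Δz_t−Δz̄)(Δz_{t+1}−Δz̄) = -1210.5156
Denominator Σ(Δz_t−Δz̄)² = 1525.8750
r_1(Δz) = -1210.5156 / 1525.8750 = -0.793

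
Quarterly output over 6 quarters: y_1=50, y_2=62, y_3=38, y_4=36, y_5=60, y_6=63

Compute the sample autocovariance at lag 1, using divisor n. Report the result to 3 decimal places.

Mean ȳ = (50 + 62 + 38 + 36 + 60 + 63)/6 = 51.5000
Deviations: -1.5000, 10.5000, -13.5000, -15.5000, 8.5000, 11.5000
Σ_{t=1}^{5}(y_t−ȳ)(y_{t+1}−ȳ) = 17.7500
γ_1 = 17.7500 / 6 = 2.958

2.958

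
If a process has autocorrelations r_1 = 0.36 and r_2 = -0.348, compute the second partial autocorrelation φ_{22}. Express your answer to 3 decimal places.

-0.549

φ_{22} = (r_2 − r_1²) / (1 − r_1²)
r_1² = (0.36)² = 0.1296
Numerator = -0.348 − 0.1296 = -0.4776; denominator = 1 − 0.1296 = 0.8704
φ_{22} = -0.4776 / 0.8704 = -0.549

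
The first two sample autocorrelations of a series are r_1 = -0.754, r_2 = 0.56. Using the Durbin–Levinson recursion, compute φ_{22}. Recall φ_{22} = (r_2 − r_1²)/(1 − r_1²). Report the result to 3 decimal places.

-0.020

φ_{22} = (r_2 − r_1²) / (1 − r_1²)
r_1² = (-0.754)² = 0.568516
Numerator = 0.56 − 0.5685 = -0.0085; denominator = 1 − 0.5685 = 0.4315
φ_{22} = -0.0085 / 0.4315 = -0.020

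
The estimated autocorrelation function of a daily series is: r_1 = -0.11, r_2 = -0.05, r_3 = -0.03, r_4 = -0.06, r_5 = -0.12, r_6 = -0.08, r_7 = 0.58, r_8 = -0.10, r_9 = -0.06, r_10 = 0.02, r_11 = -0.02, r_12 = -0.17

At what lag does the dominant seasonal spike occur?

7

The largest autocorrelation is r_7 = 0.58; the remaining lags stay at or below 0.02.
The dominant spike at lag 7 indicates a seasonal period of 7.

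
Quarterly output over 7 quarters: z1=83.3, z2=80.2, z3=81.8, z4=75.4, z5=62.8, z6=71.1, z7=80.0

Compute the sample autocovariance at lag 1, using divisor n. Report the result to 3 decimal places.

15.376

Mean z̄ = (83.3 + 80.2 + 81.8 + 75.4 + 62.8 + 71.1 + 80.0)/7 = 76.3714
Deviations: 6.9286, 3.8286, 5.4286, -0.9714, -13.5714, -5.2714, 3.6286
Σ_{t=1}^{6}(z_t−z̄)(z_{t+1}−z̄) = 107.6335
γ_1 = 107.6335 / 7 = 15.376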